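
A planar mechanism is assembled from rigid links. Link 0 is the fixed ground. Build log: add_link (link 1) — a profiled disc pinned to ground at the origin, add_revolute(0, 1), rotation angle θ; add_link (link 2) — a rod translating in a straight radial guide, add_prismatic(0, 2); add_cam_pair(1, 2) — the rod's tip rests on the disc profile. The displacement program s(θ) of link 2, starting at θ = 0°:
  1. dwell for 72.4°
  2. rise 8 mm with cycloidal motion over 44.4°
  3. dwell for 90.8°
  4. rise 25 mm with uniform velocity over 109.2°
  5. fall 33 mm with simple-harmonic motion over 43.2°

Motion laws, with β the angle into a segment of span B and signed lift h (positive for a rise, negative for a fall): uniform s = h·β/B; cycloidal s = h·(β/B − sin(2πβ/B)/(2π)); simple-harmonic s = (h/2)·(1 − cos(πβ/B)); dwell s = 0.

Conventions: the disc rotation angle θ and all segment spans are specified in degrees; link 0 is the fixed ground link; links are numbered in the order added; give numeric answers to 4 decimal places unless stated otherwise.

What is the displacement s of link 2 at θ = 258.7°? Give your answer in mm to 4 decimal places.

seg 1 [0°–72.4°] dwell: s stays 0.0000
seg 2 [72.4°–116.8°] cycloidal, h=8: full span → s += 8 → s = 8.0000
seg 3 [116.8°–207.6°] dwell: s stays 8.0000
seg 4 [207.6°–316.8°] uniform, h=25: θ=258.7° here. β=51.1, B=109.2. 25·51.1/109.2 = 11.6987 → s = 19.6987

19.6987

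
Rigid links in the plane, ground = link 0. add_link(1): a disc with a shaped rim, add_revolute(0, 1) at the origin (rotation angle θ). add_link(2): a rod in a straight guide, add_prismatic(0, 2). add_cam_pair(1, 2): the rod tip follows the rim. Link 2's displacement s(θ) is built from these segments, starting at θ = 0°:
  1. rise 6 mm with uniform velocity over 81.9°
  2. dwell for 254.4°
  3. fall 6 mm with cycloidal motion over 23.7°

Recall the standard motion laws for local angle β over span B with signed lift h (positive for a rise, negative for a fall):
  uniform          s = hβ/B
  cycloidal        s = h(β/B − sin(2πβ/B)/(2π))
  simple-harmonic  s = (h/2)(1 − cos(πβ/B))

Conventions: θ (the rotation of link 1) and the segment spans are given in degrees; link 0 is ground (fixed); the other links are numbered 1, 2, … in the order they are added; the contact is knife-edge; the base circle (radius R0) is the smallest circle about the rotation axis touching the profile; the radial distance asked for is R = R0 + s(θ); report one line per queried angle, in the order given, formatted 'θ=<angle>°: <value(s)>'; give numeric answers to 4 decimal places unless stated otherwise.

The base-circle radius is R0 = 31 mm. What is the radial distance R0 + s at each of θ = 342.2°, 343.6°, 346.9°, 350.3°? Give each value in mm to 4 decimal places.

segment 1 (0° to 81.9°, uniform, h = 6) is passed completely: s = 0.0000 + (6) = 6.0000
segment 2 (81.9° to 336.3°, dwell): s unchanged at 6.0000
θ = 342.2° falls in segment 3 (336.3° to 360°, cycloidal, h = -6): β = 342.2 − 336.3 = 5.9°, B = 23.7°; Δs = -6·(0.2489 − sin(2π·0.2489)/(2π)) = -0.5388; s = 6.0000 − 0.5388 = 5.4612
θ = 343.6° falls in segment 3 (336.3° to 360°, cycloidal, h = -6): β = 343.6 − 336.3 = 7.3°, B = 23.7°; Δs = -6·(0.3080 − sin(2π·0.3080)/(2π)) = -0.9559; s = 6.0000 − 0.9559 = 5.0441
θ = 346.9° falls in segment 3 (336.3° to 360°, cycloidal, h = -6): β = 346.9 − 336.3 = 10.6°, B = 23.7°; Δs = -6·(0.4473 − sin(2π·0.4473)/(2π)) = -2.3728; s = 6.0000 − 2.3728 = 3.6272
θ = 350.3° falls in segment 3 (336.3° to 360°, cycloidal, h = -6): β = 350.3 − 336.3 = 14°, B = 23.7°; Δs = -6·(0.5907 − sin(2π·0.5907)/(2π)) = -4.0596; s = 6.0000 − 4.0596 = 1.9404
θ=342.2°: R = R0 + s = 31 + 5.4612 = 36.4612
θ=343.6°: R = R0 + s = 31 + 5.0441 = 36.0441
θ=346.9°: R = R0 + s = 31 + 3.6272 = 34.6272
θ=350.3°: R = R0 + s = 31 + 1.9404 = 32.9404

θ=342.2°: 36.4612
θ=343.6°: 36.0441
θ=346.9°: 34.6272
θ=350.3°: 32.9404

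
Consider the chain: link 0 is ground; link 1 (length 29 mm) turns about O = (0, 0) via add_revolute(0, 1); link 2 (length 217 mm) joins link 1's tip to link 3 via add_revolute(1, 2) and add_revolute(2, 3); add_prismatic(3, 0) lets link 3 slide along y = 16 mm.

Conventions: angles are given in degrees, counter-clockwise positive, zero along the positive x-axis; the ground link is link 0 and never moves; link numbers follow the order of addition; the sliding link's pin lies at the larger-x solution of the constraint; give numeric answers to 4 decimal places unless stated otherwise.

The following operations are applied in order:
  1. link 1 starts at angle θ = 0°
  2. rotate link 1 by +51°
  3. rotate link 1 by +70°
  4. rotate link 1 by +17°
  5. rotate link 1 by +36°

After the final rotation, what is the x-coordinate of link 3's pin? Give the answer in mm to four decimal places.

geometry: r = 29 mm, L = 217 mm, e = 16 mm; θ starts at 0°
rotate link 1 by +51°: θ ← 0° +51° = 51°
rotate link 1 by +70°: θ ← 51° +70° = 121°
rotate link 1 by +17°: θ ← 121° +17° = 138°
rotate link 1 by +36°: θ ← 138° +36° = 174°
crank pin P = (r cos θ, r sin θ) = (-28.841135, 3.031325)
h = r sin θ − e = 3.031325 − 16 = -12.968675
x = r cos θ + √(L² − h²) = -28.841135 + 216.612127 = 187.770992

187.7710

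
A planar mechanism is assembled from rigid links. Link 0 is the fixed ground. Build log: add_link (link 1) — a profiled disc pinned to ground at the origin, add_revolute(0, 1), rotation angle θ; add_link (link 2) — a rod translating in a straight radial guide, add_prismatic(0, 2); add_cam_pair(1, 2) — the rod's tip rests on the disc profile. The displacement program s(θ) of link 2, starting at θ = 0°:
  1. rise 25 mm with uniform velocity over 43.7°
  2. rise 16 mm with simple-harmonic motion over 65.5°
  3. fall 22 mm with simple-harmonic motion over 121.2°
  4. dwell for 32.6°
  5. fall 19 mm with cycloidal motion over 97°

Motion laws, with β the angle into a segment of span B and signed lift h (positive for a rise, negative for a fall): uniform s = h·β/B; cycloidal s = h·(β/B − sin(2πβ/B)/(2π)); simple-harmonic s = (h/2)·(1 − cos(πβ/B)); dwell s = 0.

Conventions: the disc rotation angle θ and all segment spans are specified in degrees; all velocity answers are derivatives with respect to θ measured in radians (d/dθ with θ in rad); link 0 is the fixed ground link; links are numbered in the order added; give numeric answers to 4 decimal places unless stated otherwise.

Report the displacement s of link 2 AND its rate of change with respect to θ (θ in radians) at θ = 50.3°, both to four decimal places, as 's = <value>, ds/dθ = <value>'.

seg 1 [0°–43.7°] uniform, h=25: full span → s += 25 → s = 25.0000
seg 2 [43.7°–109.2°] simple-harmonic, h=16: θ=50.3° here. β=6.6, B=65.5. 16/2·(1 − cos(π·0.1008)) = 0.3975 → s = 25.3975
velocity in seg [43.7°–109.2°] (simple-harmonic), θ in radians: β = 6.6° = 0.1152 rad, B = 65.5° = 1.1432 rad; ds/dθ = (πh/(2B)) sin(πβ/B) = (π·16/(2·1.1432)) sin(π·0.1008) = 6.843779 mm/rad

s = 25.3975, ds/dθ = 6.8438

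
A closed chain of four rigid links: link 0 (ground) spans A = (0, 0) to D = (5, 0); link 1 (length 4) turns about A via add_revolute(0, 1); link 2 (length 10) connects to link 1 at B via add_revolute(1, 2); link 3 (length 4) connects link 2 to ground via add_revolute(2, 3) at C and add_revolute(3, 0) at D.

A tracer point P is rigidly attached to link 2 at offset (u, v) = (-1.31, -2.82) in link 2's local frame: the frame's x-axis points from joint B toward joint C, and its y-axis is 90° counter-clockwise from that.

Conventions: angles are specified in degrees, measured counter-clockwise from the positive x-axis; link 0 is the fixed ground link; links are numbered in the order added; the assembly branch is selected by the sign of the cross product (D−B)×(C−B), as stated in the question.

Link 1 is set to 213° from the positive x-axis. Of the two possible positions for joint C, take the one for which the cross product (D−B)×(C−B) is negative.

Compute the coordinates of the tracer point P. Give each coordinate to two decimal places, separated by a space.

A=(0,0), D=(5.00,0)
B = A + 4.00·(cos213°, sin213°) = (-3.3547, -2.1786)
|BD| = 8.6341
circle(B,10.00) ∩ circle(D,4.00): a=9.1815, h=3.9624
  candidates: C₊=(4.5299,3.9723) cross=34.211; C₋=(6.5295,-3.6960) cross=-34.211
  branch - wants cross < 0 → take C=(6.5295,-3.6960) (cross=-34.211)
ex = (C−B)/|BC| = (0.9884,-0.1517); ey = (0.1517,0.9884)
P = B + -1.31·ex + -2.82·ey = (-5.0774,-4.7671)

-5.08 -4.77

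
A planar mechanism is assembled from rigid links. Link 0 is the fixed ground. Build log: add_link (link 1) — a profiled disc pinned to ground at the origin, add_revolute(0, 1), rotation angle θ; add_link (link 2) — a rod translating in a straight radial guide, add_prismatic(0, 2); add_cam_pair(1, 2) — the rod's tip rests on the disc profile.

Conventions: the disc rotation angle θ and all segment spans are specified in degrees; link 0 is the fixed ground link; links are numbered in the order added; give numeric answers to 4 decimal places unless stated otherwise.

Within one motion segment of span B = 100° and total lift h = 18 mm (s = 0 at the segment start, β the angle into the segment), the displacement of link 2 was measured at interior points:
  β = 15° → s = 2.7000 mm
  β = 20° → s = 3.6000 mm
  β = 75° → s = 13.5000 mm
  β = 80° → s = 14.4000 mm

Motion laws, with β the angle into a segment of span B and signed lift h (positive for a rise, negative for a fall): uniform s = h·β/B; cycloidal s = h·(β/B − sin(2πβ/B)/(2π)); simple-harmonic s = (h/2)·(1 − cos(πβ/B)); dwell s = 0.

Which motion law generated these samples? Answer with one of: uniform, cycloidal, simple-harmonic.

candidates at β/B = r: uniform s = h·r (linear in β); cycloidal s = h·(r − sin(2πr)/(2π)); simple-harmonic s = (h/2)(1 − cos(πr))
β=15°: printed 2.7000 | uniform 2.7000, cycloidal 0.3823, simple-harmonic 0.9809
β=20°: printed 3.6000 | uniform 3.6000, cycloidal 0.8754, simple-harmonic 1.7188
β=75°: printed 13.5000 | uniform 13.5000, cycloidal 16.3648, simple-harmonic 15.3640
β=80°: printed 14.4000 | uniform 14.4000, cycloidal 17.1246, simple-harmonic 16.2812
only one law matches every sample → uniform

uniform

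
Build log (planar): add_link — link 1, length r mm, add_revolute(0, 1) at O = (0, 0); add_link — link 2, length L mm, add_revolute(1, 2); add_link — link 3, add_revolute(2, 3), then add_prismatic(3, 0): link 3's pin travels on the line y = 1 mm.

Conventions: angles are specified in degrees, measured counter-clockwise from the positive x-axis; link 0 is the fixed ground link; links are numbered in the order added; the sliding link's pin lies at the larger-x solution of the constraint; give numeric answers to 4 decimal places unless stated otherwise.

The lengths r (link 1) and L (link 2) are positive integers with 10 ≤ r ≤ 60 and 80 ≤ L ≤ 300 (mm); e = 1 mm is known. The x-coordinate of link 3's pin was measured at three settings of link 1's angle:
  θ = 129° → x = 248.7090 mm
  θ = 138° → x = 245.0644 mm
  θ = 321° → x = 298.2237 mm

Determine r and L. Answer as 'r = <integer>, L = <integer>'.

constraint per measurement: (x − r cos θ)² + (r sin θ − e)² = L²
subtracting the θ₁ and θ₂ equations cancels the r² and L² terms:
r = (x₁² − x₂²) / (2[(x₁cos θ₁ + e sin θ₁) − (x₂cos θ₂ + e sin θ₂)]) = 34.9999 → r = 35
L² = (x₁ − r cos θ₁)² + (r sin θ₁ − e)² = 73984.0016 → L = 272.0000 → L = 272
check at θ₃=321°: x = 298.2237 (printed 298.2237) ✓

r = 35, L = 272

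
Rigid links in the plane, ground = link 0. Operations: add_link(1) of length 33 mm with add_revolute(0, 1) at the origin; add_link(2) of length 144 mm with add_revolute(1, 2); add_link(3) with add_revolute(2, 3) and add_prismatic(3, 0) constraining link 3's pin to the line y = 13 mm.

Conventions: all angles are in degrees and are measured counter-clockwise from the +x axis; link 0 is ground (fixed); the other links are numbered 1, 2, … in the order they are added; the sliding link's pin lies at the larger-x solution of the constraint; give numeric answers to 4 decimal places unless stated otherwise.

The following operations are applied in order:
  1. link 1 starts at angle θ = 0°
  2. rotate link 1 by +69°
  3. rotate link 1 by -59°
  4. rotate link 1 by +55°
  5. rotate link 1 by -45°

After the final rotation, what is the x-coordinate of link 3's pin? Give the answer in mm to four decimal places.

geometry: r = 33 mm, L = 144 mm, e = 13 mm; θ starts at 0°
rotate link 1 by +69°: θ ← 0° +69° = 69°
rotate link 1 by -59°: θ ← 69° -59° = 10°
rotate link 1 by +55°: θ ← 10° +55° = 65°
rotate link 1 by -45°: θ ← 65° -45° = 20°
crank pin P = (r cos θ, r sin θ) = (31.009856, 11.286665)
h = r sin θ − e = 11.286665 − 13 = -1.713335
x = r cos θ + √(L² − h²) = 31.009856 + 143.989807 = 174.999663

174.9997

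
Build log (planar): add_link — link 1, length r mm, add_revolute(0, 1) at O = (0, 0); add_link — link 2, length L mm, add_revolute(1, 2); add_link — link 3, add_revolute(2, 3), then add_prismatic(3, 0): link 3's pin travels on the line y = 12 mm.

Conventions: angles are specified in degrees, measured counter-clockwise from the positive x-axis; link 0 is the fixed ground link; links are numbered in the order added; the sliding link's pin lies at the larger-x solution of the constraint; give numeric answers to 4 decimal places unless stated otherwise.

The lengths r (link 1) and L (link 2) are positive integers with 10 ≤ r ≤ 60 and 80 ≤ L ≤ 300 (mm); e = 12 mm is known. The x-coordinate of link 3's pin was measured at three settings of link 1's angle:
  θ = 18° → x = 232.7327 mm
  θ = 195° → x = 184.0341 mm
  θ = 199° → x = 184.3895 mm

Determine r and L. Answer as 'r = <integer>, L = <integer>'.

constraint per measurement: (x − r cos θ)² + (r sin θ − e)² = L²
subtracting the θ₁ and θ₂ equations cancels the r² and L² terms:
r = (x₁² − x₂²) / (2[(x₁cos θ₁ + e sin θ₁) − (x₂cos θ₂ + e sin θ₂)]) = 25.0000 → r = 25
L² = (x₁ − r cos θ₁)² + (r sin θ₁ − e)² = 43681.0019 → L = 209.0000 → L = 209
check at θ₃=199°: x = 184.3895 (printed 184.3895) ✓

r = 25, L = 209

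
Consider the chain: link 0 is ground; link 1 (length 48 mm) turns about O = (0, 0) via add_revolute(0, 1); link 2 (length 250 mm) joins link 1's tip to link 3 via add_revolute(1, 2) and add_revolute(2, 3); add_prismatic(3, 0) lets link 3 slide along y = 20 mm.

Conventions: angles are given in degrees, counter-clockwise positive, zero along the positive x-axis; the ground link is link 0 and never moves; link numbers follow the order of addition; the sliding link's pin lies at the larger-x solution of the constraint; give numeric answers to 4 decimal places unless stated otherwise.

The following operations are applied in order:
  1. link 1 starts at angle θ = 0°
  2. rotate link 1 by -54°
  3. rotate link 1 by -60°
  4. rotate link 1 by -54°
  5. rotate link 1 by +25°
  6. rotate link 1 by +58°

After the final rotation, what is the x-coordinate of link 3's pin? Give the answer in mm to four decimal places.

geometry: r = 48 mm, L = 250 mm, e = 20 mm; θ starts at 0°
rotate link 1 by -54°: θ ← 0° -54° = -54°
rotate link 1 by -60°: θ ← -54° -60° = -114°
rotate link 1 by -54°: θ ← -114° -54° = -168°
rotate link 1 by +25°: θ ← -168° +25° = -143°
rotate link 1 by +58°: θ ← -143° +58° = -85°
crank pin P = (r cos θ, r sin θ) = (4.183476, -47.817346)
h = r sin θ − e = -47.817346 − 20 = -67.817346
x = r cos θ + √(L² − h²) = 4.183476 + 240.625867 = 244.809342

244.8093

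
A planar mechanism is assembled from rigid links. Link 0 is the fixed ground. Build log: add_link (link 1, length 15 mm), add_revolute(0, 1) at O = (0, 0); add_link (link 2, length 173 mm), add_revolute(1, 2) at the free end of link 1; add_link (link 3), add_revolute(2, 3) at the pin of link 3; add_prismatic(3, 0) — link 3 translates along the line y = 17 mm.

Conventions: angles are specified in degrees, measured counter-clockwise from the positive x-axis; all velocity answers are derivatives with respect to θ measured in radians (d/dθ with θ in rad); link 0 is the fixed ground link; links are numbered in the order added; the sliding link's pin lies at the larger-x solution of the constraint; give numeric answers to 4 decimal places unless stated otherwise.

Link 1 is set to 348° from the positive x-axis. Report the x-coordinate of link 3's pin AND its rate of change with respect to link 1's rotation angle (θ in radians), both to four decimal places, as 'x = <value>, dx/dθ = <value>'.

geometry: r = 15 mm, L = 173 mm, e = 17 mm
crank pin P = (r cos θ, r sin θ) = (14.672214, -3.118675)
h = r sin θ − e = -3.118675 − 17 = -20.118675
x = r cos θ + √(L² − h²) = 14.672214 + 171.826188 = 186.498402
dx/dθ = −r sin θ − h·r cos θ/√(L² − h²) (θ in radians; h = -20.118675) = 4.836606

x = 186.4984, dx/dθ = 4.8366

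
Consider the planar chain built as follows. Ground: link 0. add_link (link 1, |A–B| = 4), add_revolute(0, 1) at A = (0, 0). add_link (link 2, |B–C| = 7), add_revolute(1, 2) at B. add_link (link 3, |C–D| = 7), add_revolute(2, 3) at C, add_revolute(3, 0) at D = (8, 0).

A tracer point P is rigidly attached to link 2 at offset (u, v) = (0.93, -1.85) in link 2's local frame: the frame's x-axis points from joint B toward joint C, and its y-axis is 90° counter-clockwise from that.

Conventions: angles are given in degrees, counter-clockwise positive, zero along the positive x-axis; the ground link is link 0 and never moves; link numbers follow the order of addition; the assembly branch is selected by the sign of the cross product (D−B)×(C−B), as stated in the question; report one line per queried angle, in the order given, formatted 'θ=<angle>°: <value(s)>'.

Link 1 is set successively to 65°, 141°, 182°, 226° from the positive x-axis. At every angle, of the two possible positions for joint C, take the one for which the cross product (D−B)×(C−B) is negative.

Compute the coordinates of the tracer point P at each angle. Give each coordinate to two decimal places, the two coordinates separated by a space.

A=(0,0), D=(8.00,0)
θ=65°: B = A + 4.00·(cos65°, sin65°) = (1.6905, 3.6252)
θ=65°: |BD| = 7.2768
θ=65°: circle(B,7.00) ∩ circle(D,7.00): a=3.6384, h=5.9801
θ=65°:   candidates: C₊=(7.8245,6.9978) cross=43.516; C₋=(1.8660,-3.3726) cross=-43.516
θ=65°:   branch - wants cross < 0 → take C=(1.8660,-3.3726) (cross=-43.516)
θ=65°: ex = (C−B)/|BC| = (0.0251,-0.9997); ey = (0.9997,0.0251)
θ=65°: P = B + 0.93·ex + -1.85·ey = (-0.1356,2.6491)
θ=141°: B = A + 4.00·(cos141°, sin141°) = (-3.1086, 2.5173)
θ=141°: |BD| = 11.3902
θ=141°: circle(B,7.00) ∩ circle(D,7.00): a=5.6951, h=4.0701
θ=141°:   candidates: C₊=(3.3452,5.2281) cross=46.359; C₋=(1.5462,-2.7108) cross=-46.359
θ=141°:   branch - wants cross < 0 → take C=(1.5462,-2.7108) (cross=-46.359)
θ=141°: ex = (C−B)/|BC| = (0.6650,-0.7469); ey = (0.7469,0.6650)
θ=141°: P = B + 0.93·ex + -1.85·ey = (-3.8719,0.5925)
θ=182°: B = A + 4.00·(cos182°, sin182°) = (-3.9976, -0.1396)
θ=182°: |BD| = 11.9984
θ=182°: circle(B,7.00) ∩ circle(D,7.00): a=5.9992, h=3.6069
θ=182°:   candidates: C₊=(1.9593,3.5369) cross=43.277; C₋=(2.0432,-3.6765) cross=-43.277
θ=182°:   branch - wants cross < 0 → take C=(2.0432,-3.6765) (cross=-43.277)
θ=182°: ex = (C−B)/|BC| = (0.8630,-0.5053); ey = (0.5053,0.8630)
θ=182°: P = B + 0.93·ex + -1.85·ey = (-4.1297,-2.2060)
θ=226°: B = A + 4.00·(cos226°, sin226°) = (-2.7786, -2.8774)
θ=226°: |BD| = 11.1561
θ=226°: circle(B,7.00) ∩ circle(D,7.00): a=5.5780, h=4.2291
θ=226°:   candidates: C₊=(1.5199,2.6474) cross=47.180; C₋=(3.7015,-5.5247) cross=-47.180
θ=226°:   branch - wants cross < 0 → take C=(3.7015,-5.5247) (cross=-47.180)
θ=226°: ex = (C−B)/|BC| = (0.9257,-0.3782); ey = (0.3782,0.9257)
θ=226°: P = B + 0.93·ex + -1.85·ey = (-2.6174,-4.9417)

θ=65°: -0.14 2.65
θ=141°: -3.87 0.59
θ=182°: -4.13 -2.21
θ=226°: -2.62 -4.94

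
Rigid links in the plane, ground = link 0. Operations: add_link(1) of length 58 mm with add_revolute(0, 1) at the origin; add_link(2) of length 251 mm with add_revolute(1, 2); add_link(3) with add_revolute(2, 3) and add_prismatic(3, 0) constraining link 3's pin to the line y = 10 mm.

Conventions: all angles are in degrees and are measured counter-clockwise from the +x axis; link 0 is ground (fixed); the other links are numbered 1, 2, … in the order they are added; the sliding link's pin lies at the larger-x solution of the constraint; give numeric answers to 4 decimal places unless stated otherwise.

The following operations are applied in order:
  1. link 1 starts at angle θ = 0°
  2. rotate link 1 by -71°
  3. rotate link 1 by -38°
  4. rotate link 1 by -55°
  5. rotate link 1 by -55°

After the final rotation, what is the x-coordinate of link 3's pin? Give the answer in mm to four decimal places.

geometry: r = 58 mm, L = 251 mm, e = 10 mm; θ starts at 0°
rotate link 1 by -71°: θ ← 0° -71° = -71°
rotate link 1 by -38°: θ ← -71° -38° = -109°
rotate link 1 by -55°: θ ← -109° -55° = -164°
rotate link 1 by -55°: θ ← -164° -55° = -219°
crank pin P = (r cos θ, r sin θ) = (-45.074466, 36.500583)
h = r sin θ − e = 36.500583 − 10 = 26.500583
x = r cos θ + √(L² − h²) = -45.074466 + 249.597114 = 204.522648

204.5226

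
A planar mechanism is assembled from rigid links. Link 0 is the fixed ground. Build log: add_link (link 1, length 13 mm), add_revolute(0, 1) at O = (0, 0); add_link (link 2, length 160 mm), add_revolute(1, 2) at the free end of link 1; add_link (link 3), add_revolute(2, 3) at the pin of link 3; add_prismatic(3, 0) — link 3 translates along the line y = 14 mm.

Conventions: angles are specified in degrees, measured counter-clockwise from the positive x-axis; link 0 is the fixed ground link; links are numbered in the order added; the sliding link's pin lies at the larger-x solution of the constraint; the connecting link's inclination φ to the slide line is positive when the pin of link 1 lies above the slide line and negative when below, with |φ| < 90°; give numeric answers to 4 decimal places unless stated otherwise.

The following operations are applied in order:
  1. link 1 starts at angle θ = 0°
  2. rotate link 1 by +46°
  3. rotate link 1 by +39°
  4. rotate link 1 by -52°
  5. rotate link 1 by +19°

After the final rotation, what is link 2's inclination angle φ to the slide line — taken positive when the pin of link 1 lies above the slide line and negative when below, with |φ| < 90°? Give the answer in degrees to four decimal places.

geometry: r = 13 mm, L = 160 mm, e = 14 mm; θ starts at 0°
rotate link 1 by +46°: θ ← 0° +46° = 46°
rotate link 1 by +39°: θ ← 46° +39° = 85°
rotate link 1 by -52°: θ ← 85° -52° = 33°
rotate link 1 by +19°: θ ← 33° +19° = 52°
h = r sin θ − e = 10.244140 − 14 = -3.755860
sin φ = h / L = -3.755860 / 160 = -0.02347413
φ = arcsin(-0.02347413) = -1.345092°

-1.3451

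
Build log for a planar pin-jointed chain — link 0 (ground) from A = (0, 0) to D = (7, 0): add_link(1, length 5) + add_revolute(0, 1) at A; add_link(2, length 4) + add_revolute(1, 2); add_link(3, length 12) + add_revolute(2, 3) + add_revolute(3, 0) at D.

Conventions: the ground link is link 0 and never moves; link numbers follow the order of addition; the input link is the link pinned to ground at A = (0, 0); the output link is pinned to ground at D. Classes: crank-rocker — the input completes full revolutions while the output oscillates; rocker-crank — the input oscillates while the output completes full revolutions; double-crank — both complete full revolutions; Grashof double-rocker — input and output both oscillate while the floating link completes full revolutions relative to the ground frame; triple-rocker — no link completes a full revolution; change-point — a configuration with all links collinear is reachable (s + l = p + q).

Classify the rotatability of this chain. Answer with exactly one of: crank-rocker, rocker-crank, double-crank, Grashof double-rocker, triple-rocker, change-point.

lengths: ground=7, input=5, coupler=4, output=12
sorted: s=4 (shortest), l=12 (longest), p+q=12
s + l = 16 vs p + q = 12
s + l > p + q → non-Grashof → no link fully rotates → triple-rocker

triple-rocker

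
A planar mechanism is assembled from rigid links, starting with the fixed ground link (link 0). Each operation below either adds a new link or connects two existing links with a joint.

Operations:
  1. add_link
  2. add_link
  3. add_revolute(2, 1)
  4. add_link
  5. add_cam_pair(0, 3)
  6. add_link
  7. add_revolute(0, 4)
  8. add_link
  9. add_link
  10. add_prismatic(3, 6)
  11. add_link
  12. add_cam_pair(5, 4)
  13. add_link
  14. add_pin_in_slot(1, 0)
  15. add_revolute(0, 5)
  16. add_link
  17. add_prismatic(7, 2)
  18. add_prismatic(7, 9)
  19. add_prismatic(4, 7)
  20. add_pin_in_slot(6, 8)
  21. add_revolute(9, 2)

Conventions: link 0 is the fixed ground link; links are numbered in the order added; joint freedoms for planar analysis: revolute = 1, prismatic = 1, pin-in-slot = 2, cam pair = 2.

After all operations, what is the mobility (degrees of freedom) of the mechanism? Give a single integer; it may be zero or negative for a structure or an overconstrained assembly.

L=1 J1=0 J2=0
add link → L=2 J1=0 J2=0
add link → L=3 J1=0 J2=0
R@2,1 dof=1 J1 → L=3 J1=1 J2=0
add link → L=4 J1=1 J2=0
C@0,3 dof=2 J2 → L=4 J1=1 J2=1
add link → L=5 J1=1 J2=1
R@0,4 dof=1 J1 → L=5 J1=2 J2=1
add link → L=6 J1=2 J2=1
add link → L=7 J1=2 J2=1
P@3,6 dof=1 J1 → L=7 J1=3 J2=1
add link → L=8 J1=3 J2=1
C@5,4 dof=2 J2 → L=8 J1=3 J2=2
add link → L=9 J1=3 J2=2
PS@1,0 dof=2 J2 → L=9 J1=3 J2=3
R@0,5 dof=1 J1 → L=9 J1=4 J2=3
add link → L=10 J1=4 J2=3
P@7,2 dof=1 J1 → L=10 J1=5 J2=3
P@7,9 dof=1 J1 → L=10 J1=6 J2=3
P@4,7 dof=1 J1 → L=10 J1=7 J2=3
PS@6,8 dof=2 J2 → L=10 J1=7 J2=4
R@9,2 dof=1 J1 → L=10 J1=8 J2=4
M=3(L−1)−2J1−J2=3·9−2·8−4=7

M = 7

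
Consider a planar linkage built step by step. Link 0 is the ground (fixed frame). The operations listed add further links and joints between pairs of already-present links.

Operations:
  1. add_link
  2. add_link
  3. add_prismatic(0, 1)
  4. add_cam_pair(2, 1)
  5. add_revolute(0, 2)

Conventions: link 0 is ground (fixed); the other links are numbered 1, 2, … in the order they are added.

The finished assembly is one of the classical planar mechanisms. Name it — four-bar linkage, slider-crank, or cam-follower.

links: 3 (incl. ground); joints: 1 revolute, 1 prismatic, 1 higher (cam) pair, forming one closed loop
3 links, revolute + prismatic + higher pair in one loop → cam-follower

cam-follower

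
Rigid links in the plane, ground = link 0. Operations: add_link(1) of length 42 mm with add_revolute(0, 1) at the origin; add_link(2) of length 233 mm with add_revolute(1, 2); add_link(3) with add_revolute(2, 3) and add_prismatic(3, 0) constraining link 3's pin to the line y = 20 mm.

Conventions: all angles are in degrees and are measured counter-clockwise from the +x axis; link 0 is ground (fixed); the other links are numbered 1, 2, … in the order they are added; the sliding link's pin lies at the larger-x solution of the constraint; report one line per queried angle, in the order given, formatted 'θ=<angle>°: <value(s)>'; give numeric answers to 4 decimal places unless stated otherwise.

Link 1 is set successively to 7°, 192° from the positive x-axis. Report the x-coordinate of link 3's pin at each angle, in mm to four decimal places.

geometry: r = 42 mm, L = 233 mm, e = 20 mm
θ=7°: crank pin P = (r cos θ, r sin θ) = (41.686938, 5.118512)
θ=7°: h = r sin θ − e = 5.118512 − 20 = -14.881488
θ=7°: x = r cos θ + √(L² − h²) = 41.686938 + 232.524281 = 274.211220
θ=192°: crank pin P = (r cos θ, r sin θ) = (-41.082199, -8.732291)
θ=192°: h = r sin θ − e = -8.732291 − 20 = -28.732291
θ=192°: x = r cos θ + √(L² − h²) = -41.082199 + 231.221659 = 190.139459

θ=7°: 274.2112
θ=192°: 190.1395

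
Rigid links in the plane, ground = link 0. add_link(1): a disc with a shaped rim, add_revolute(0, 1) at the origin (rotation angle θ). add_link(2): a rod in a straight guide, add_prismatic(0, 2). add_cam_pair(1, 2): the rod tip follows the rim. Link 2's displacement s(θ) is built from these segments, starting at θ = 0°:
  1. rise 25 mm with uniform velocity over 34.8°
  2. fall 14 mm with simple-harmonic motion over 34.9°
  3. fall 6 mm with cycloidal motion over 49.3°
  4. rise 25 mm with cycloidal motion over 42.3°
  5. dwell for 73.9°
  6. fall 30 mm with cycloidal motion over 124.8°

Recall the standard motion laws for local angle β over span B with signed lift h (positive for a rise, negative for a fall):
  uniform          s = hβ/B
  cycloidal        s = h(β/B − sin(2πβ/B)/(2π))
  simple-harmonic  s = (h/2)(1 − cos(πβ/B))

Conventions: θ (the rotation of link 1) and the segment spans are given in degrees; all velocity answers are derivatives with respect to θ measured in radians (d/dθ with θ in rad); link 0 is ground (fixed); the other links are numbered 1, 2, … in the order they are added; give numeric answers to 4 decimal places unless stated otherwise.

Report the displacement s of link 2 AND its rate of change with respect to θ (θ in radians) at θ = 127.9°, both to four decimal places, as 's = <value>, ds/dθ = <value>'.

segment 1 (0° to 34.8°, uniform, h = 25) is passed completely: s = 0.0000 + (25) = 25.0000
segment 2 (34.8° to 69.7°, simple-harmonic, h = -14) is passed completely: s = 25.0000 + (-14) = 11.0000
segment 3 (69.7° to 119°, cycloidal, h = -6) is passed completely: s = 11.0000 + (-6) = 5.0000
θ = 127.9° falls in segment 4 (119° to 161.3°, cycloidal, h = 25): β = 127.9 − 119 = 8.9°, B = 42.3°; Δs = 25·(0.2104 − sin(2π·0.2104)/(2π)) = 1.4037; s = 5.0000 + 1.4037 = 6.4037
velocity in seg [119°–161.3°] (cycloidal), θ in radians: β = 8.9° = 0.1553 rad, B = 42.3° = 0.7383 rad; ds/dθ = (h/B)(1 − cos(2πβ/B)) = (25/0.7383)(1 − cos(2π·0.2104)) = 25.524279 mm/rad

s = 6.4037, ds/dθ = 25.5243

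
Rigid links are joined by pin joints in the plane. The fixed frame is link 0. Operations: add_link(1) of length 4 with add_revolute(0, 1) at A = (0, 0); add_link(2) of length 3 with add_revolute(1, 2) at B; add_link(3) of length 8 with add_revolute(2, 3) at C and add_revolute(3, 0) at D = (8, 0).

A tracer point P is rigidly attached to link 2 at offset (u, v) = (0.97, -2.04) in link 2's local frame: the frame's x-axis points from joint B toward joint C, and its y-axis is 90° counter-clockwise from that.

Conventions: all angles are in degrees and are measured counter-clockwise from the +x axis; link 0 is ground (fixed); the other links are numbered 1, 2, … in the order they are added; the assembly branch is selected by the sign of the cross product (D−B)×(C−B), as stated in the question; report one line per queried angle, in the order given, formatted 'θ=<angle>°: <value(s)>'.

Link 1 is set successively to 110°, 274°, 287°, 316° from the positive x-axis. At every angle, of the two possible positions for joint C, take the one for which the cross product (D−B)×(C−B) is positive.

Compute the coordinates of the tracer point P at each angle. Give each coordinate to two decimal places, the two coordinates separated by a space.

A=(0,0), D=(8.00,0)
θ=110°: B = A + 4.00·(cos110°, sin110°) = (-1.3681, 3.7588)
θ=110°: |BD| = 10.0940
θ=110°: circle(B,3.00) ∩ circle(D,8.00): a=2.3226, h=1.8988
θ=110°:   candidates: C₊=(1.4946,4.6561) cross=19.166; C₋=(0.0804,1.1316) cross=-19.166
θ=110°:   branch + wants cross > 0 → take C=(1.4946,4.6561) (cross=19.166)
θ=110°: ex = (C−B)/|BC| = (0.9542,0.2991); ey = (-0.2991,0.9542)
θ=110°: P = B + 0.97·ex + -2.04·ey = (0.1677,2.1023)
θ=274°: B = A + 4.00·(cos274°, sin274°) = (0.2790, -3.9903)
θ=274°: |BD| = 8.6911
θ=274°: circle(B,3.00) ∩ circle(D,8.00): a=1.1814, h=2.7576
θ=274°:   candidates: C₊=(0.0625,-0.9981) cross=23.966; C₋=(2.5946,-5.8976) cross=-23.966
θ=274°:   branch + wants cross > 0 → take C=(0.0625,-0.9981) (cross=23.966)
θ=274°: ex = (C−B)/|BC| = (-0.0722,0.9974); ey = (-0.9974,-0.0722)
θ=274°: P = B + 0.97·ex + -2.04·ey = (2.2437,-2.8756)
θ=287°: B = A + 4.00·(cos287°, sin287°) = (1.1695, -3.8252)
θ=287°: |BD| = 7.8287
θ=287°: circle(B,3.00) ∩ circle(D,8.00): a=0.4016, h=2.9730
θ=287°:   candidates: C₊=(0.0672,-1.0350) cross=23.275; C₋=(2.9725,-6.2229) cross=-23.275
θ=287°:   branch + wants cross > 0 → take C=(0.0672,-1.0350) (cross=23.275)
θ=287°: ex = (C−B)/|BC| = (-0.3674,0.9301); ey = (-0.9301,-0.3674)
θ=287°: P = B + 0.97·ex + -2.04·ey = (2.7104,-2.1735)
θ=316°: B = A + 4.00·(cos316°, sin316°) = (2.8774, -2.7786)
θ=316°: |BD| = 5.8277
θ=316°: circle(B,3.00) ∩ circle(D,8.00): a=-1.8050, h=2.3963
θ=316°:   candidates: C₊=(0.1482,-1.5329) cross=13.965; C₋=(2.4333,-5.7456) cross=-13.965
θ=316°:   branch + wants cross > 0 → take C=(0.1482,-1.5329) (cross=13.965)
θ=316°: ex = (C−B)/|BC| = (-0.9097,0.4152); ey = (-0.4152,-0.9097)
θ=316°: P = B + 0.97·ex + -2.04·ey = (2.8420,-0.5200)

θ=110°: 0.17 2.10
θ=274°: 2.24 -2.88
θ=287°: 2.71 -2.17
θ=316°: 2.84 -0.52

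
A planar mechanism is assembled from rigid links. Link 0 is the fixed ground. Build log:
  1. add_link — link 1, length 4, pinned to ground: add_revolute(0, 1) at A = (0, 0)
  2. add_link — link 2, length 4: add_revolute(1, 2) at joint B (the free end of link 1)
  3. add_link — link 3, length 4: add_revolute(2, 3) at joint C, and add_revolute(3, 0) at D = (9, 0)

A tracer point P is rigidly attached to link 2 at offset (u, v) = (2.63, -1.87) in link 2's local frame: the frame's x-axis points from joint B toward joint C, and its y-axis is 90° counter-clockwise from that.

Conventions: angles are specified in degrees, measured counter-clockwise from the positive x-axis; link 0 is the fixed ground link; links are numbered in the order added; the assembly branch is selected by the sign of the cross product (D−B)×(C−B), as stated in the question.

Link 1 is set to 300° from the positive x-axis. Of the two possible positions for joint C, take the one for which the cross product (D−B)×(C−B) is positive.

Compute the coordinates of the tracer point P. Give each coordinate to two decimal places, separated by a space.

A=(0,0), D=(9.00,0)
B = A + 4.00·(cos300°, sin300°) = (2.0000, -3.4641)
|BD| = 7.8102
circle(B,4.00) ∩ circle(D,4.00): a=3.9051, h=0.8660
  candidates: C₊=(5.1159,-0.9559) cross=6.764; C₋=(5.8841,-2.5082) cross=-6.764
  branch + wants cross > 0 → take C=(5.1159,-0.9559) (cross=6.764)
ex = (C−B)/|BC| = (0.7790,0.6271); ey = (-0.6271,0.7790)
P = B + 2.63·ex + -1.87·ey = (5.2213,-3.2716)

5.22 -3.27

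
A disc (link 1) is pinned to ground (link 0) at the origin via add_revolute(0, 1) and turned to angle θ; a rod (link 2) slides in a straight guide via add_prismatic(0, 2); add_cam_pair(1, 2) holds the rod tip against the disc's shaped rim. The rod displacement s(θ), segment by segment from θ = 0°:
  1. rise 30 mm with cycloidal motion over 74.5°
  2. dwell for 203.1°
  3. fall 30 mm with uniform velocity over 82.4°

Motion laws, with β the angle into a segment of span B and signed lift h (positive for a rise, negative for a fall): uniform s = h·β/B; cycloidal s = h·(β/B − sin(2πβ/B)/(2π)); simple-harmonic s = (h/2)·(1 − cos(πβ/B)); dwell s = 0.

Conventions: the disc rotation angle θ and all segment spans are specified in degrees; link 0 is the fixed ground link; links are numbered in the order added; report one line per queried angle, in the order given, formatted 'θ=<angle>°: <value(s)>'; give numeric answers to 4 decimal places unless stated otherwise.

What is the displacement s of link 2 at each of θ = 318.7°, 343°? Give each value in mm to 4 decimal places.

segment 1 (0° to 74.5°, cycloidal, h = 30) is passed completely: s = 0.0000 + (30) = 30.0000
segment 2 (74.5° to 277.6°, dwell): s unchanged at 30.0000
θ = 318.7° falls in segment 3 (277.6° to 360°, uniform, h = -30): β = 318.7 − 277.6 = 41.1°, B = 82.4°; Δs = -30·41.1/82.4 = -14.9636; s = 30.0000 − 14.9636 = 15.0364
θ = 343° falls in segment 3 (277.6° to 360°, uniform, h = -30): β = 343 − 277.6 = 65.4°, B = 82.4°; Δs = -30·65.4/82.4 = -23.8107; s = 30.0000 − 23.8107 = 6.1893

θ=318.7°: 15.0364
θ=343°: 6.1893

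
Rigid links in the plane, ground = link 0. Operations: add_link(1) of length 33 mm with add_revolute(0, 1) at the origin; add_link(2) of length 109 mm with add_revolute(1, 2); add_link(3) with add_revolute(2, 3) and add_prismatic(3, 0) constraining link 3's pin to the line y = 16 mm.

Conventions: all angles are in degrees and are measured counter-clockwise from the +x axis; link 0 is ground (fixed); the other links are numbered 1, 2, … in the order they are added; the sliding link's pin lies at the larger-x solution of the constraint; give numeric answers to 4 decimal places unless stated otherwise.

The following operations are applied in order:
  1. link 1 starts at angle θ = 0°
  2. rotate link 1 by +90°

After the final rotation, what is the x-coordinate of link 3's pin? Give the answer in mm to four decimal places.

geometry: r = 33 mm, L = 109 mm, e = 16 mm; θ starts at 0°
rotate link 1 by +90°: θ ← 0° +90° = 90°
crank pin P = (r cos θ, r sin θ) = (0.000000, 33.000000)
h = r sin θ − e = 33.000000 − 16 = 17.000000
x = r cos θ + √(L² − h²) = 0.000000 + 107.666151 = 107.666151

107.6662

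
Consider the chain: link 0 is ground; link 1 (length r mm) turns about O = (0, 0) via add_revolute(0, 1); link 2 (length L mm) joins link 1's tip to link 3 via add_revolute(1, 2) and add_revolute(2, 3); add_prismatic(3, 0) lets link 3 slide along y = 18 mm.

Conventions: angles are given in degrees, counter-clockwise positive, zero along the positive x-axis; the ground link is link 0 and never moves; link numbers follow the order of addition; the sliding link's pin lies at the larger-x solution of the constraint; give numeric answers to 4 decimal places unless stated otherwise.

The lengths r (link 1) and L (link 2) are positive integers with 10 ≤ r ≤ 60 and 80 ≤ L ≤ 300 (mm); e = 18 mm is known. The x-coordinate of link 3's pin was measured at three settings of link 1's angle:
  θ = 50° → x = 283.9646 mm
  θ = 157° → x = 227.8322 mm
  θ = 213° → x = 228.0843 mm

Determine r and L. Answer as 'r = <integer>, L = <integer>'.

constraint per measurement: (x − r cos θ)² + (r sin θ − e)² = L²
subtracting the θ₁ and θ₂ equations cancels the r² and L² terms:
r = (x₁² − x₂²) / (2[(x₁cos θ₁ + e sin θ₁) − (x₂cos θ₂ + e sin θ₂)]) = 36.0000 → r = 36
L² = (x₁ − r cos θ₁)² + (r sin θ₁ − e)² = 68121.0177 → L = 261.0000 → L = 261
check at θ₃=213°: x = 228.0843 (printed 228.0843) ✓

r = 36, L = 261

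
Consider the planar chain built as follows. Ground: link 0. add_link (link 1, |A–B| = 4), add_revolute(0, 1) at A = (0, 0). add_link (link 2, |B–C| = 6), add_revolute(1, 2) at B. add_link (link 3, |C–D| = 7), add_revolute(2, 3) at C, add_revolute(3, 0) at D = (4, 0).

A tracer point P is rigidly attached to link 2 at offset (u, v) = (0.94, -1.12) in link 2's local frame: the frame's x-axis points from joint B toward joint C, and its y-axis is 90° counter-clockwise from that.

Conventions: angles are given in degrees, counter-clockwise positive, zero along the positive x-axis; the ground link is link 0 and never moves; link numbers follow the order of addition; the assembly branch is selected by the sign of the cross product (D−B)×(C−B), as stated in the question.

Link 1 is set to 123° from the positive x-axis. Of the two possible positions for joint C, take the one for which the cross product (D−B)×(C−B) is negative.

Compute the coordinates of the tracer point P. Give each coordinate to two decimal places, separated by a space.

A=(0,0), D=(4.00,0)
B = A + 4.00·(cos123°, sin123°) = (-2.1786, 3.3547)
|BD| = 7.0305
circle(B,6.00) ∩ circle(D,7.00): a=2.5907, h=5.4118
  candidates: C₊=(2.6805,6.8745) cross=38.048; C₋=(-2.4841,-2.6375) cross=-38.048
  branch - wants cross < 0 → take C=(-2.4841,-2.6375) (cross=-38.048)
ex = (C−B)/|BC| = (-0.0509,-0.9987); ey = (0.9987,-0.0509)
P = B + 0.94·ex + -1.12·ey = (-3.3450,2.4729)

-3.34 2.47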